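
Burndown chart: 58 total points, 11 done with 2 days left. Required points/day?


Formula: Required rate = Remaining points / Days left
Remaining = 58 - 11 = 47 points
Required rate = 47 / 2 = 23.5 points/day

23.5 points/day


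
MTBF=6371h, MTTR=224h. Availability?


Availability = MTBF / (MTBF + MTTR)
Availability = 6371 / (6371 + 224)
Availability = 6371 / 6595
Availability = 96.6035%

96.6035%


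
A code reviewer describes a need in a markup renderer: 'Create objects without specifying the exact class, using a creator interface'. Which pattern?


This matches the Factory Method pattern

Factory Method


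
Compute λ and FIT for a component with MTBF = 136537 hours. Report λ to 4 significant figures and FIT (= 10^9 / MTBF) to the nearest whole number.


Formula: λ = 1 / MTBF; FIT = λ × 1e9 = 1e9 / MTBF
λ = 1 / 136537 ≈ 7.324e-06 failures/hour
FIT = 1e9 / 136537 ≈ 7324 failures per 1e9 hours (nearest whole number)

λ = 7.324e-06 /h, FIT = 7324


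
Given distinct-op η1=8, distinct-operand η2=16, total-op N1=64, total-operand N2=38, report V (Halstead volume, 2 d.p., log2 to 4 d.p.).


Formula: V = N * log2(η), where N = N1 + N2 and η = η1 + η2
η = 8 + 16 = 24
N = 64 + 38 = 102
log2(24) ≈ 4.5850
V = 102 * 4.5850 = 467.67

467.67


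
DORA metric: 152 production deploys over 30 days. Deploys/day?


Formula: deployments per day = releases / days
= 152 / 30
= 5.067 deploys/day
(equivalently, 35.47 deploys/week)

5.067 deploys/day


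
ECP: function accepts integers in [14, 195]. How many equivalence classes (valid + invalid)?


Valid range: [14, 195]
Class 1: x < 14 — invalid
Class 2: 14 ≤ x ≤ 195 — valid
Class 3: x > 195 — invalid
Total equivalence classes: 3

3 equivalence classes


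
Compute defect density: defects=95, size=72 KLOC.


Defect density = defects / KLOC
Defect density = 95 / 72
Defect density = 1.319 defects/KLOC

1.319 defects/KLOC


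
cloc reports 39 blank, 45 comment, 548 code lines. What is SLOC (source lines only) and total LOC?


Total LOC = blank + comment + code
Total LOC = 39 + 45 + 548 = 632
SLOC (source only) = code = 548

Total LOC: 632, SLOC: 548


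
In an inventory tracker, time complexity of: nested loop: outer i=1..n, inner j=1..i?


Reasoning: triangle: n(n+1)/2 ~ n^2/2
Complexity: O(n^2)

O(n^2)


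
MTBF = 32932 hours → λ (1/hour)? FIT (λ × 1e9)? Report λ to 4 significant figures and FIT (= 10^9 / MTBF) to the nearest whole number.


Formula: λ = 1 / MTBF; FIT = λ × 1e9 = 1e9 / MTBF
λ = 1 / 32932 ≈ 3.037e-05 failures/hour
FIT = 1e9 / 32932 ≈ 30366 failures per 1e9 hours (nearest whole number)

λ = 3.037e-05 /h, FIT = 30366


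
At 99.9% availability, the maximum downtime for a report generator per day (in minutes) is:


Formula: allowed downtime = period * (100 - SLA) / 100
Period (day) = 1440 minutes
Unavailability fraction = (100 - 99.9) / 100
Allowed downtime = 1440 * (100 - 99.9) / 100
Allowed downtime = 1.44 minutes

1.44 minutes


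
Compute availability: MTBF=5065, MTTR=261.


Availability = MTBF / (MTBF + MTTR)
Availability = 5065 / (5065 + 261)
Availability = 5065 / 5326
Availability = 95.0995%

95.0995%


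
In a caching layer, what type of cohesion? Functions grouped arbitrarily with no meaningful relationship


Reasoning: Worst: random grouping
Type: Coincidental cohesion

Coincidental cohesion


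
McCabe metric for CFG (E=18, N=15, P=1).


Formula: V(G) = E - N + 2P
V(G) = 18 - 15 + 2*1
V(G) = 3 + 2
V(G) = 5

5


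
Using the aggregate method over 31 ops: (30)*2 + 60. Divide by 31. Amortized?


Formula: Amortized cost = Total cost / Operations
Total cost = (30 * 2) + (1 * 60)
Total cost = 60 + 60 = 120
Amortized = 120 / 31 = 3.871

3.871


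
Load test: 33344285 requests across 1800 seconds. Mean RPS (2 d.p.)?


Formula: throughput = requests / seconds
throughput = 33344285 / 1800
throughput = 18524.6 requests/second

18524.6 requests/second


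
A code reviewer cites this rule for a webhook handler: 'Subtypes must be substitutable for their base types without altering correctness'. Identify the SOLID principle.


This describes the Liskov Substitution Principle (LSP)

Liskov Substitution Principle (LSP)


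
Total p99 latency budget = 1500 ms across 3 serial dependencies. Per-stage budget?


Formula: per_stage = total_budget / stages
per_stage = 1500 / 3
per_stage = 500.0 ms

500.0 ms


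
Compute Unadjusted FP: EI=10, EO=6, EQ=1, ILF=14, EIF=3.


UFP = EI*4 + EO*5 + EQ*4 + ILF*10 + EIF*7
UFP = 10*4 + 6*5 + 1*4 + 14*10 + 3*7
UFP = 40 + 30 + 4 + 140 + 21
UFP = 235

235


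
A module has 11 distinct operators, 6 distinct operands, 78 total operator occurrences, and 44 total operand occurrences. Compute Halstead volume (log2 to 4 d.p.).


Formula: V = N * log2(η), where N = N1 + N2 and η = η1 + η2
η = 11 + 6 = 17
N = 78 + 44 = 122
log2(17) ≈ 4.0875
V = 122 * 4.0875 = 498.68

498.68


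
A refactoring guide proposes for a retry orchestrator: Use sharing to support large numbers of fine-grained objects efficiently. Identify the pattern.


This matches the Flyweight pattern

Flyweight


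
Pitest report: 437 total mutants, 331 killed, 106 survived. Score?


Mutation score = killed / total * 100
Mutation score = 331 / 437 * 100
Mutation score = 75.74%

75.74%


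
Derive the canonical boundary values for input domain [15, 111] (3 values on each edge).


Range: [15, 111]
Boundaries: just below min, min, min+1, max-1, max, just above max
Values: [14, 15, 16, 110, 111, 112]

[14, 15, 16, 110, 111, 112]


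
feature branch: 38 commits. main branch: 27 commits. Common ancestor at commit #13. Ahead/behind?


Common ancestor: commit #13
feature commits after divergence: 38 - 13 = 25
main commits after divergence: 27 - 13 = 14
feature is 25 commits ahead of main
main is 14 commits ahead of feature

feature ahead: 25, main ahead: 14


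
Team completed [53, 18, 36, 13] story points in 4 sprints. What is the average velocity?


Formula: Avg velocity = Total points / Number of sprints
Points: [53, 18, 36, 13]
Sum = 53 + 18 + 36 + 13 = 120
Avg velocity = 120 / 4 = 30.0 points/sprint

30.0 points/sprint


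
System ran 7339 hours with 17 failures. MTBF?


Formula: MTBF = Total operating time / Number of failures
MTBF = 7339 / 17
MTBF = 431.71 hours

431.71 hours


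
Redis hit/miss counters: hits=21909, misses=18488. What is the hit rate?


Formula: hit rate = hits / (hits + misses) * 100
hit rate = 21909 / (21909 + 18488) * 100
hit rate = 21909 / 40397 * 100
hit rate = 54.23%

54.23%


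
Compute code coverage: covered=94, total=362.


Coverage = covered / total * 100
Coverage = 94 / 362 * 100
Coverage = 25.97%

25.97%


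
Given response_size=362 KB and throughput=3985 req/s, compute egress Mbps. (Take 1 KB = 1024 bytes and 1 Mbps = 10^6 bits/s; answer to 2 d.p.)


Formula: Mbps = payload_bytes * RPS * 8 / 1e6
Payload per request = 362 KB = 362 * 1024 = 370688 bytes
Total bytes/sec = 370688 * 3985 = 1477191680
Total bits/sec = 1477191680 * 8 = 11817533440
Mbps = 11817533440 / 1e6 = 11817.53

11817.53 Mbps


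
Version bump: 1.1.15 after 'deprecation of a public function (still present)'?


Current: 1.1.15
Change category: 'deprecation of a public function (still present)' → minor bump
SemVer rule: minor bump → increment MINOR, reset PATCH to 0 (MAJOR unchanged)
New: 1.2.0

1.2.0


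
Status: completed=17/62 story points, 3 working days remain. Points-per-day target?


Formula: Required rate = Remaining points / Days left
Remaining = 62 - 17 = 45 points
Required rate = 45 / 3 = 15.0 points/day

15.0 points/day


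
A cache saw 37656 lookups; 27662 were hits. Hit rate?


Formula: hit rate = hits / (hits + misses) * 100
hit rate = 27662 / (27662 + 9994) * 100
hit rate = 27662 / 37656 * 100
hit rate = 73.46%

73.46%


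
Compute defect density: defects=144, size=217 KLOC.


Defect density = defects / KLOC
Defect density = 144 / 217
Defect density = 0.664 defects/KLOC

0.664 defects/KLOC


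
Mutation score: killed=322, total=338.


Mutation score = killed / total * 100
Mutation score = 322 / 338 * 100
Mutation score = 95.27%

95.27%


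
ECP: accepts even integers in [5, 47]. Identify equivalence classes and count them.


Constraint: even integers in [5, 47]
Class 1: x < 5 — out-of-range invalid
Class 2: x in [5,47] but odd — wrong type invalid
Class 3: x in [5,47] and even — valid
Class 4: x > 47 — out-of-range invalid
Total equivalence classes: 4

4 equivalence classes


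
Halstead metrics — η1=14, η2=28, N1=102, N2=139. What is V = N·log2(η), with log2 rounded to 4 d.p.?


Formula: V = N * log2(η), where N = N1 + N2 and η = η1 + η2
η = 14 + 28 = 42
N = 102 + 139 = 241
log2(42) ≈ 5.3923
V = 241 * 5.3923 = 1299.54

1299.54


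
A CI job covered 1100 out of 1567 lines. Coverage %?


Coverage = covered / total * 100
Coverage = 1100 / 1567 * 100
Coverage = 70.2%

70.2%


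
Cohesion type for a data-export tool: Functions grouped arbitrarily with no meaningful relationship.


Reasoning: Worst: random grouping
Type: Coincidental cohesion

Coincidental cohesion


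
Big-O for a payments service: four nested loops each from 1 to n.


Reasoning: four levels of nesting
Complexity: O(n^4)

O(n^4)


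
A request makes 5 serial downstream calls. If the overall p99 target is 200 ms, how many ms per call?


Formula: per_stage = total_budget / stages
per_stage = 200 / 5
per_stage = 40.0 ms

40.0 ms


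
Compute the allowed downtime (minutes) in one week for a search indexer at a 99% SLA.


Formula: allowed downtime = period * (100 - SLA) / 100
Period (week) = 10080 minutes
Unavailability fraction = (100 - 99.0) / 100
Allowed downtime = 10080 * (100 - 99.0) / 100
Allowed downtime = 100.8 minutes

100.8 minutes


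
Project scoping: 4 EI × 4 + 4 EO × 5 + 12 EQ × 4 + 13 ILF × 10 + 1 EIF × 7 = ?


UFP = EI*4 + EO*5 + EQ*4 + ILF*10 + EIF*7
UFP = 4*4 + 4*5 + 12*4 + 13*10 + 1*7
UFP = 16 + 20 + 48 + 130 + 7
UFP = 221

221


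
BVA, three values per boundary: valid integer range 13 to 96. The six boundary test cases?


Range: [13, 96]
Boundaries: just below min, min, min+1, max-1, max, just above max
Values: [12, 13, 14, 95, 96, 97]

[12, 13, 14, 95, 96, 97]


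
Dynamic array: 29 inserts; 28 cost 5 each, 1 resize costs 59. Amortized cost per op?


Formula: Amortized cost = Total cost / Operations
Total cost = (28 * 5) + (1 * 59)
Total cost = 140 + 59 = 199
Amortized = 199 / 29 = 6.8621

6.8621


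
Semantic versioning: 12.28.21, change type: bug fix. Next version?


Current: 12.28.21
Change category: 'bug fix' → patch bump
SemVer rule: patch bump → increment PATCH (MAJOR and MINOR unchanged)
New: 12.28.22

12.28.22


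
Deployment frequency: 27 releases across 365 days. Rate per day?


Formula: deployments per day = releases / days
= 27 / 365
= 0.074 deploys/day
(equivalently, 0.52 deploys/week)

0.074 deploys/day


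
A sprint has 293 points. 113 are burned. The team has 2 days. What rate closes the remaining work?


Formula: Required rate = Remaining points / Days left
Remaining = 293 - 113 = 180 points
Required rate = 180 / 2 = 90.0 points/day

90.0 points/day


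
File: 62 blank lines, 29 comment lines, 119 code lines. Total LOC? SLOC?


Total LOC = blank + comment + code
Total LOC = 62 + 29 + 119 = 210
SLOC (source only) = code = 119

Total LOC: 210, SLOC: 119


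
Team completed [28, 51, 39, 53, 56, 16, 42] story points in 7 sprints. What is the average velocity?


Formula: Avg velocity = Total points / Number of sprints
Points: [28, 51, 39, 53, 56, 16, 42]
Sum = 28 + 51 + 39 + 53 + 56 + 16 + 42 = 285
Avg velocity = 285 / 7 = 40.71 points/sprint

40.71 points/sprint


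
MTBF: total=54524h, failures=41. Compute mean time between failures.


Formula: MTBF = Total operating time / Number of failures
MTBF = 54524 / 41
MTBF = 1329.85 hours

1329.85 hours


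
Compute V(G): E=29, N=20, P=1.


Formula: V(G) = E - N + 2P
V(G) = 29 - 20 + 2*1
V(G) = 9 + 2
V(G) = 11

11


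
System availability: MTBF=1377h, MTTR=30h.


Availability = MTBF / (MTBF + MTTR)
Availability = 1377 / (1377 + 30)
Availability = 1377 / 1407
Availability = 97.8678%

97.8678%


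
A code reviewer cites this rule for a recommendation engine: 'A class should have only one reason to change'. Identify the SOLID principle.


This describes the Single Responsibility Principle (SRP)

Single Responsibility Principle (SRP)


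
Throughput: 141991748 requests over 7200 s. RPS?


Formula: throughput = requests / seconds
throughput = 141991748 / 7200
throughput = 19721.08 requests/second

19721.08 requests/second


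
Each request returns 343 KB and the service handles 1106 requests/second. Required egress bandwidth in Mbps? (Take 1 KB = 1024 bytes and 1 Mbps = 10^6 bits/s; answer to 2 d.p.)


Formula: Mbps = payload_bytes * RPS * 8 / 1e6
Payload per request = 343 KB = 343 * 1024 = 351232 bytes
Total bytes/sec = 351232 * 1106 = 388462592
Total bits/sec = 388462592 * 8 = 3107700736
Mbps = 3107700736 / 1e6 = 3107.7

3107.7 Mbps


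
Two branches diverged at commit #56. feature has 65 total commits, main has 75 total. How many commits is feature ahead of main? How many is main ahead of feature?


Common ancestor: commit #56
feature commits after divergence: 65 - 56 = 9
main commits after divergence: 75 - 56 = 19
feature is 9 commits ahead of main
main is 19 commits ahead of feature

feature ahead: 9, main ahead: 19


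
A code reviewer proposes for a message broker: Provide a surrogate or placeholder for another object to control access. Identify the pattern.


This matches the Proxy pattern

Proxy


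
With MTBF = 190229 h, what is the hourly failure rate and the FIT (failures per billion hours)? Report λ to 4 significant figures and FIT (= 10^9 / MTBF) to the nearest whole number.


Formula: λ = 1 / MTBF; FIT = λ × 1e9 = 1e9 / MTBF
λ = 1 / 190229 ≈ 5.257e-06 failures/hour
FIT = 1e9 / 190229 ≈ 5257 failures per 1e9 hours (nearest whole number)

λ = 5.257e-06 /h, FIT = 5257


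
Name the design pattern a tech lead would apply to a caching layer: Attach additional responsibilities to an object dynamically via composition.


This matches the Decorator pattern

Decorator


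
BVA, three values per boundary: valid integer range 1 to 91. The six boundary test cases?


Range: [1, 91]
Boundaries: just below min, min, min+1, max-1, max, just above max
Values: [0, 1, 2, 90, 91, 92]

[0, 1, 2, 90, 91, 92]


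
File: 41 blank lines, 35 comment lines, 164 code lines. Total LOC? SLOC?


Total LOC = blank + comment + code
Total LOC = 41 + 35 + 164 = 240
SLOC (source only) = code = 164

Total LOC: 240, SLOC: 164


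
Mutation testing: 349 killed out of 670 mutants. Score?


Mutation score = killed / total * 100
Mutation score = 349 / 670 * 100
Mutation score = 52.09%

52.09%


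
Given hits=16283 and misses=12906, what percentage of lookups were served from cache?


Formula: hit rate = hits / (hits + misses) * 100
hit rate = 16283 / (16283 + 12906) * 100
hit rate = 16283 / 29189 * 100
hit rate = 55.78%

55.78%


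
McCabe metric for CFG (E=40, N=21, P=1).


Formula: V(G) = E - N + 2P
V(G) = 40 - 21 + 2*1
V(G) = 19 + 2
V(G) = 21

21


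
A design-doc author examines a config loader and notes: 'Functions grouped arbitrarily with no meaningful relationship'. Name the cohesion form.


Reasoning: Worst: random grouping
Type: Coincidental cohesion

Coincidental cohesion


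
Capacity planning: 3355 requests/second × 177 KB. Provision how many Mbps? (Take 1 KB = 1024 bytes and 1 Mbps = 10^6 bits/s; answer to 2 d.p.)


Formula: Mbps = payload_bytes * RPS * 8 / 1e6
Payload per request = 177 KB = 177 * 1024 = 181248 bytes
Total bytes/sec = 181248 * 3355 = 608087040
Total bits/sec = 608087040 * 8 = 4864696320
Mbps = 4864696320 / 1e6 = 4864.7

4864.7 Mbps


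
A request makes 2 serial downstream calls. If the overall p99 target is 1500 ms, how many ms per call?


Formula: per_stage = total_budget / stages
per_stage = 1500 / 2
per_stage = 750.0 ms

750.0 ms


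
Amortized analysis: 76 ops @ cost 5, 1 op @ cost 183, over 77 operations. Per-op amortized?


Formula: Amortized cost = Total cost / Operations
Total cost = (76 * 5) + (1 * 183)
Total cost = 380 + 183 = 563
Amortized = 563 / 77 = 7.3117

7.3117


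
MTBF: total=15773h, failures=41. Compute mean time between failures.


Formula: MTBF = Total operating time / Number of failures
MTBF = 15773 / 41
MTBF = 384.71 hours

384.71 hours


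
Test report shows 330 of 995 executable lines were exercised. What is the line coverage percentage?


Coverage = covered / total * 100
Coverage = 330 / 995 * 100
Coverage = 33.17%

33.17%


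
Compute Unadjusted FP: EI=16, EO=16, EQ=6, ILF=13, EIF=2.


UFP = EI*4 + EO*5 + EQ*4 + ILF*10 + EIF*7
UFP = 16*4 + 16*5 + 6*4 + 13*10 + 2*7
UFP = 64 + 80 + 24 + 130 + 14
UFP = 312

312


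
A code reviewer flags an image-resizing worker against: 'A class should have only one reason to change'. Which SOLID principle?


This describes the Single Responsibility Principle (SRP)

Single Responsibility Principle (SRP)


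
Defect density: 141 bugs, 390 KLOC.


Defect density = defects / KLOC
Defect density = 141 / 390
Defect density = 0.362 defects/KLOC

0.362 defects/KLOC


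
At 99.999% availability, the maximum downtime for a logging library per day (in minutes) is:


Formula: allowed downtime = period * (100 - SLA) / 100
Period (day) = 1440 minutes
Unavailability fraction = (100 - 99.999) / 100
Allowed downtime = 1440 * (100 - 99.999) / 100
Allowed downtime = 0.0144 minutes

0.0144 minutes


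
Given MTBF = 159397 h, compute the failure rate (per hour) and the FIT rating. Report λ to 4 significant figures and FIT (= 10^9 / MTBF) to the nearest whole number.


Formula: λ = 1 / MTBF; FIT = λ × 1e9 = 1e9 / MTBF
λ = 1 / 159397 ≈ 6.274e-06 failures/hour
FIT = 1e9 / 159397 ≈ 6274 failures per 1e9 hours (nearest whole number)

λ = 6.274e-06 /h, FIT = 6274


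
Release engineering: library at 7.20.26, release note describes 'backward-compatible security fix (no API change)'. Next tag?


Current: 7.20.26
Change category: 'backward-compatible security fix (no API change)' → patch bump
SemVer rule: patch bump → increment PATCH (MAJOR and MINOR unchanged)
New: 7.20.27

7.20.27


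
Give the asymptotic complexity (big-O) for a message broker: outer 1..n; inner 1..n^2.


Reasoning: n times n^2
Complexity: O(n^3)

O(n^3)


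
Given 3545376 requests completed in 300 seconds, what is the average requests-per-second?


Formula: throughput = requests / seconds
throughput = 3545376 / 300
throughput = 11817.92 requests/second

11817.92 requests/second


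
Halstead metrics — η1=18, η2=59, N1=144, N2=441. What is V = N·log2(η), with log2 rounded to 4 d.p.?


Formula: V = N * log2(η), where N = N1 + N2 and η = η1 + η2
η = 18 + 59 = 77
N = 144 + 441 = 585
log2(77) ≈ 6.2668
V = 585 * 6.2668 = 3666.08

3666.08


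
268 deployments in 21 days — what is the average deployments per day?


Formula: deployments per day = releases / days
= 268 / 21
= 12.762 deploys/day
(equivalently, 89.33 deploys/week)

12.762 deploys/day


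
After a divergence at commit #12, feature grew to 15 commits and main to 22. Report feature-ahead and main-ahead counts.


Common ancestor: commit #12
feature commits after divergence: 15 - 12 = 3
main commits after divergence: 22 - 12 = 10
feature is 3 commits ahead of main
main is 10 commits ahead of feature

feature ahead: 3, main ahead: 10


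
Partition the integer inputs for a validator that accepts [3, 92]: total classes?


Valid range: [3, 92]
Class 1: x < 3 — invalid
Class 2: 3 ≤ x ≤ 92 — valid
Class 3: x > 92 — invalid
Total equivalence classes: 3

3 equivalence classes


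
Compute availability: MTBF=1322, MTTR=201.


Availability = MTBF / (MTBF + MTTR)
Availability = 1322 / (1322 + 201)
Availability = 1322 / 1523
Availability = 86.8024%

86.8024%


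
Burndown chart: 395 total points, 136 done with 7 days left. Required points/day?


Formula: Required rate = Remaining points / Days left
Remaining = 395 - 136 = 259 points
Required rate = 259 / 7 = 37.0 points/day

37.0 points/day


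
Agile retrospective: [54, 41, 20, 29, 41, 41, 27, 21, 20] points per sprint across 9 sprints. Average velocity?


Formula: Avg velocity = Total points / Number of sprints
Points: [54, 41, 20, 29, 41, 41, 27, 21, 20]
Sum = 54 + 41 + 20 + 29 + 41 + 41 + 27 + 21 + 20 = 294
Avg velocity = 294 / 9 = 32.67 points/sprint

32.67 points/sprint


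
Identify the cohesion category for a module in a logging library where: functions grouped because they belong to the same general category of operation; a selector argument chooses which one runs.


Reasoning: Grouped by category of activity, not by data or sequence
Type: Logical cohesion

Logical cohesion


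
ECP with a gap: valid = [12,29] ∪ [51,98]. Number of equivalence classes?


Valid ranges: [12,29] and [51,98]
Class 1: x < 12 — invalid
Class 2: 12 ≤ x ≤ 29 — valid
Class 3: 29 < x < 51 — invalid (gap between ranges)
Class 4: 51 ≤ x ≤ 98 — valid
Class 5: x > 98 — invalid
Total equivalence classes: 5

5 equivalence classes


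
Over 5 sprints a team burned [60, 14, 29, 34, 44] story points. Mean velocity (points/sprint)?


Formula: Avg velocity = Total points / Number of sprints
Points: [60, 14, 29, 34, 44]
Sum = 60 + 14 + 29 + 34 + 44 = 181
Avg velocity = 181 / 5 = 36.2 points/sprint

36.2 points/sprint


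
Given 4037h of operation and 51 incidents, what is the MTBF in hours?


Formula: MTBF = Total operating time / Number of failures
MTBF = 4037 / 51
MTBF = 79.16 hours

79.16 hours


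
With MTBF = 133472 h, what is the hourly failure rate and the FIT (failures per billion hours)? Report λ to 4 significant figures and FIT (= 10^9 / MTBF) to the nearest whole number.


Formula: λ = 1 / MTBF; FIT = λ × 1e9 = 1e9 / MTBF
λ = 1 / 133472 ≈ 7.492e-06 failures/hour
FIT = 1e9 / 133472 ≈ 7492 failures per 1e9 hours (nearest whole number)

λ = 7.492e-06 /h, FIT = 7492


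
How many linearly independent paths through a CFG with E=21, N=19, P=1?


Formula: V(G) = E - N + 2P
V(G) = 21 - 19 + 2*1
V(G) = 2 + 2
V(G) = 4

4


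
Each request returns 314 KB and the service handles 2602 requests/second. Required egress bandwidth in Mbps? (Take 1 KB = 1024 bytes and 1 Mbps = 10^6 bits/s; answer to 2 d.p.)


Formula: Mbps = payload_bytes * RPS * 8 / 1e6
Payload per request = 314 KB = 314 * 1024 = 321536 bytes
Total bytes/sec = 321536 * 2602 = 836636672
Total bits/sec = 836636672 * 8 = 6693093376
Mbps = 6693093376 / 1e6 = 6693.09

6693.09 Mbps


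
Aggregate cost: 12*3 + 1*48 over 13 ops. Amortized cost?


Formula: Amortized cost = Total cost / Operations
Total cost = (12 * 3) + (1 * 48)
Total cost = 36 + 48 = 84
Amortized = 84 / 13 = 6.4615

6.4615


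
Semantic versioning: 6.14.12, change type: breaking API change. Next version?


Current: 6.14.12
Change category: 'breaking API change' → major bump
SemVer rule: major bump → increment MAJOR, reset MINOR and PATCH to 0
New: 7.0.0

7.0.0


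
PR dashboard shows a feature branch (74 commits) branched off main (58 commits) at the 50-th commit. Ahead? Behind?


Common ancestor: commit #50
feature commits after divergence: 74 - 50 = 24
main commits after divergence: 58 - 50 = 8
feature is 24 commits ahead of main
main is 8 commits ahead of feature

feature ahead: 24, main ahead: 8


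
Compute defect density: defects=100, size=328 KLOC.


Defect density = defects / KLOC
Defect density = 100 / 328
Defect density = 0.305 defects/KLOC

0.305 defects/KLOC


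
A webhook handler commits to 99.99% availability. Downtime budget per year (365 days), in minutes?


Formula: allowed downtime = period * (100 - SLA) / 100
Period (year (365 days)) = 525600 minutes
Unavailability fraction = (100 - 99.99) / 100
Allowed downtime = 525600 * (100 - 99.99) / 100
Allowed downtime = 52.56 minutes

52.56 minutes


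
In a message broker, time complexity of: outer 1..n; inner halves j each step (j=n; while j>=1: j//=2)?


Reasoning: n times log n
Complexity: O(n log n)

O(n log n)


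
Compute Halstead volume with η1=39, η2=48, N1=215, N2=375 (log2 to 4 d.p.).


Formula: V = N * log2(η), where N = N1 + N2 and η = η1 + η2
η = 39 + 48 = 87
N = 215 + 375 = 590
log2(87) ≈ 6.4429
V = 590 * 6.4429 = 3801.31

3801.31


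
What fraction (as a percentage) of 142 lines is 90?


Coverage = covered / total * 100
Coverage = 90 / 142 * 100
Coverage = 63.38%

63.38%


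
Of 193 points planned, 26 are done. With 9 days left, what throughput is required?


Formula: Required rate = Remaining points / Days left
Remaining = 193 - 26 = 167 points
Required rate = 167 / 9 = 18.56 points/day

18.56 points/day


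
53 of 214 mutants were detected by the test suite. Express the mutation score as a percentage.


Mutation score = killed / total * 100
Mutation score = 53 / 214 * 100
Mutation score = 24.77%

24.77%


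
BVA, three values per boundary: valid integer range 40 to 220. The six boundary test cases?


Range: [40, 220]
Boundaries: just below min, min, min+1, max-1, max, just above max
Values: [39, 40, 41, 219, 220, 221]

[39, 40, 41, 219, 220, 221]


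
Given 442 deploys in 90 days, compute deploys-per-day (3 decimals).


Formula: deployments per day = releases / days
= 442 / 90
= 4.911 deploys/day
(equivalently, 34.38 deploys/week)

4.911 deploys/day


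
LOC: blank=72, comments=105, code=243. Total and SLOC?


Total LOC = blank + comment + code
Total LOC = 72 + 105 + 243 = 420
SLOC (source only) = code = 243

Total LOC: 420, SLOC: 243


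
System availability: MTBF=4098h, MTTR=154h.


Availability = MTBF / (MTBF + MTTR)
Availability = 4098 / (4098 + 154)
Availability = 4098 / 4252
Availability = 96.3782%

96.3782%


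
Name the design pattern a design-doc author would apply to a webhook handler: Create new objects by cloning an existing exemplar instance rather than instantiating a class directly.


This matches the Prototype pattern

Prototype


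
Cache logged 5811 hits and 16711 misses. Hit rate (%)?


Formula: hit rate = hits / (hits + misses) * 100
hit rate = 5811 / (5811 + 16711) * 100
hit rate = 5811 / 22522 * 100
hit rate = 25.8%

25.8%


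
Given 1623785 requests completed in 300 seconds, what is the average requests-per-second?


Formula: throughput = requests / seconds
throughput = 1623785 / 300
throughput = 5412.62 requests/second

5412.62 requests/second


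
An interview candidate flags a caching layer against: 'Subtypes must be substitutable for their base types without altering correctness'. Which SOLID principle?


This describes the Liskov Substitution Principle (LSP)

Liskov Substitution Principle (LSP)


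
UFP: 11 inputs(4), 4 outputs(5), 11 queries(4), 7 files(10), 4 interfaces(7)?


UFP = EI*4 + EO*5 + EQ*4 + ILF*10 + EIF*7
UFP = 11*4 + 4*5 + 11*4 + 7*10 + 4*7
UFP = 44 + 20 + 44 + 70 + 28
UFP = 206

206


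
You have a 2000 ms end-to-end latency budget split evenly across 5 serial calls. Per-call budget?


Formula: per_stage = total_budget / stages
per_stage = 2000 / 5
per_stage = 400.0 ms

400.0 ms


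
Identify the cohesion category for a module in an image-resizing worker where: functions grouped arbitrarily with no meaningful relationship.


Reasoning: Worst: random grouping
Type: Coincidental cohesion

Coincidental cohesion


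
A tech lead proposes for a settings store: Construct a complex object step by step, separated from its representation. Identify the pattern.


This matches the Builder pattern

Builder


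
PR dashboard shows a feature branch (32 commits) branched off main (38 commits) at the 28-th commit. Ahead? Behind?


Common ancestor: commit #28
feature commits after divergence: 32 - 28 = 4
main commits after divergence: 38 - 28 = 10
feature is 4 commits ahead of main
main is 10 commits ahead of feature

feature ahead: 4, main ahead: 10


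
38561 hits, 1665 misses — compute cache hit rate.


Formula: hit rate = hits / (hits + misses) * 100
hit rate = 38561 / (38561 + 1665) * 100
hit rate = 38561 / 40226 * 100
hit rate = 95.86%

95.86%


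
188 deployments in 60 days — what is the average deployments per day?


Formula: deployments per day = releases / days
= 188 / 60
= 3.133 deploys/day
(equivalently, 21.93 deploys/week)

3.133 deploys/day


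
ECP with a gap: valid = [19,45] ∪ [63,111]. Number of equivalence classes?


Valid ranges: [19,45] and [63,111]
Class 1: x < 19 — invalid
Class 2: 19 ≤ x ≤ 45 — valid
Class 3: 45 < x < 63 — invalid (gap between ranges)
Class 4: 63 ≤ x ≤ 111 — valid
Class 5: x > 111 — invalid
Total equivalence classes: 5

5 equivalence classes


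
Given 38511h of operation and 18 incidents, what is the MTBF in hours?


Formula: MTBF = Total operating time / Number of failures
MTBF = 38511 / 18
MTBF = 2139.5 hours

2139.5 hours


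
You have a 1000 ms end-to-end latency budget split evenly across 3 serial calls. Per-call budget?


Formula: per_stage = total_budget / stages
per_stage = 1000 / 3
per_stage = 333.33 ms

333.33 ms


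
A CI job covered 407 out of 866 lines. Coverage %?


Coverage = covered / total * 100
Coverage = 407 / 866 * 100
Coverage = 47.0%

47.0%


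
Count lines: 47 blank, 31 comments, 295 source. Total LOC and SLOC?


Total LOC = blank + comment + code
Total LOC = 47 + 31 + 295 = 373
SLOC (source only) = code = 295

Total LOC: 373, SLOC: 295


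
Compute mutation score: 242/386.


Mutation score = killed / total * 100
Mutation score = 242 / 386 * 100
Mutation score = 62.69%

62.69%


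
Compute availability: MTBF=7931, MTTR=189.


Availability = MTBF / (MTBF + MTTR)
Availability = 7931 / (7931 + 189)
Availability = 7931 / 8120
Availability = 97.6724%

97.6724%


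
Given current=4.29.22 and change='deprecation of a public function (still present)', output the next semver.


Current: 4.29.22
Change category: 'deprecation of a public function (still present)' → minor bump
SemVer rule: minor bump → increment MINOR, reset PATCH to 0 (MAJOR unchanged)
New: 4.30.0

4.30.0


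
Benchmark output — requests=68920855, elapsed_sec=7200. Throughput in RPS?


Formula: throughput = requests / seconds
throughput = 68920855 / 7200
throughput = 9572.34 requests/second

9572.34 requests/second


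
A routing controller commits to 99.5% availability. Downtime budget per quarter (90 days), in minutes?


Formula: allowed downtime = period * (100 - SLA) / 100
Period (quarter (90 days)) = 129600 minutes
Unavailability fraction = (100 - 99.5) / 100
Allowed downtime = 129600 * (100 - 99.5) / 100
Allowed downtime = 648.0 minutes

648.0 minutes


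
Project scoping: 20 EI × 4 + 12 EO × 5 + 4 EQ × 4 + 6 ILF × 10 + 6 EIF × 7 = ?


UFP = EI*4 + EO*5 + EQ*4 + ILF*10 + EIF*7
UFP = 20*4 + 12*5 + 4*4 + 6*10 + 6*7
UFP = 80 + 60 + 16 + 60 + 42
UFP = 258

258


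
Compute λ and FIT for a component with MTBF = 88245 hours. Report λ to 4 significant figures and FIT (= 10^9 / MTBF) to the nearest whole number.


Formula: λ = 1 / MTBF; FIT = λ × 1e9 = 1e9 / MTBF
λ = 1 / 88245 ≈ 1.133e-05 failures/hour
FIT = 1e9 / 88245 ≈ 11332 failures per 1e9 hours (nearest whole number)

λ = 1.133e-05 /h, FIT = 11332


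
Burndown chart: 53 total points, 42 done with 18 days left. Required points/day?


Formula: Required rate = Remaining points / Days left
Remaining = 53 - 42 = 11 points
Required rate = 11 / 18 = 0.61 points/day

0.61 points/day


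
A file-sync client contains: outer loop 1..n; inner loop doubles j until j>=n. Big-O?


Reasoning: linear outer times logarithmic inner
Complexity: O(n log n)

O(n log n)


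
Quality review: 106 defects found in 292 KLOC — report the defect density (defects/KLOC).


Defect density = defects / KLOC
Defect density = 106 / 292
Defect density = 0.363 defects/KLOC

0.363 defects/KLOC


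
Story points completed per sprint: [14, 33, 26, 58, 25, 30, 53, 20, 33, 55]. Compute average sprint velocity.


Formula: Avg velocity = Total points / Number of sprints
Points: [14, 33, 26, 58, 25, 30, 53, 20, 33, 55]
Sum = 14 + 33 + 26 + 58 + 25 + 30 + 53 + 20 + 33 + 55 = 347
Avg velocity = 347 / 10 = 34.7 points/sprint

34.7 points/sprint


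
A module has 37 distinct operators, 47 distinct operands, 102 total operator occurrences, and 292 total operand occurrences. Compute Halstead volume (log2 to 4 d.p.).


Formula: V = N * log2(η), where N = N1 + N2 and η = η1 + η2
η = 37 + 47 = 84
N = 102 + 292 = 394
log2(84) ≈ 6.3923
V = 394 * 6.3923 = 2518.57

2518.57


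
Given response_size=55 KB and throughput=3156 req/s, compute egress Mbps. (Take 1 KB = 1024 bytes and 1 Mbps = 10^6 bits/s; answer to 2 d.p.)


Formula: Mbps = payload_bytes * RPS * 8 / 1e6
Payload per request = 55 KB = 55 * 1024 = 56320 bytes
Total bytes/sec = 56320 * 3156 = 177745920
Total bits/sec = 177745920 * 8 = 1421967360
Mbps = 1421967360 / 1e6 = 1421.97

1421.97 Mbps


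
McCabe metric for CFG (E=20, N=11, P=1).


Formula: V(G) = E - N + 2P
V(G) = 20 - 11 + 2*1
V(G) = 9 + 2
V(G) = 11

11


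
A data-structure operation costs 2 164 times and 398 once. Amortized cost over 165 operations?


Formula: Amortized cost = Total cost / Operations
Total cost = (164 * 2) + (1 * 398)
Total cost = 328 + 398 = 726
Amortized = 726 / 165 = 4.4

4.4


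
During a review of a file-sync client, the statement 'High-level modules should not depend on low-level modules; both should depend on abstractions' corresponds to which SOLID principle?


This describes the Dependency Inversion Principle (DIP)

Dependency Inversion Principle (DIP)


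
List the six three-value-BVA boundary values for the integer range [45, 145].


Range: [45, 145]
Boundaries: just below min, min, min+1, max-1, max, just above max
Values: [44, 45, 46, 144, 145, 146]

[44, 45, 46, 144, 145, 146]


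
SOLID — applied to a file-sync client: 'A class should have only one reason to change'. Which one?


This describes the Single Responsibility Principle (SRP)

Single Responsibility Principle (SRP)


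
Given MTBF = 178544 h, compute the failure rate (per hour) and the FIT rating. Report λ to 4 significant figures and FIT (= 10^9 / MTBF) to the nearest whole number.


Formula: λ = 1 / MTBF; FIT = λ × 1e9 = 1e9 / MTBF
λ = 1 / 178544 ≈ 5.601e-06 failures/hour
FIT = 1e9 / 178544 ≈ 5601 failures per 1e9 hours (nearest whole number)

λ = 5.601e-06 /h, FIT = 5601


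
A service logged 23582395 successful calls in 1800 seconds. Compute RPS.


Formula: throughput = requests / seconds
throughput = 23582395 / 1800
throughput = 13101.33 requests/second

13101.33 requests/second


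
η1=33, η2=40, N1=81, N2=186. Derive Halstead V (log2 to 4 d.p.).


Formula: V = N * log2(η), where N = N1 + N2 and η = η1 + η2
η = 33 + 40 = 73
N = 81 + 186 = 267
log2(73) ≈ 6.1898
V = 267 * 6.1898 = 1652.68

1652.68


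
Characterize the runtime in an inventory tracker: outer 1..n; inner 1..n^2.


Reasoning: n times n^2
Complexity: O(n^3)

O(n^3)


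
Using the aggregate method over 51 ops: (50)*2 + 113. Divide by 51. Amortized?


Formula: Amortized cost = Total cost / Operations
Total cost = (50 * 2) + (1 * 113)
Total cost = 100 + 113 = 213
Amortized = 213 / 51 = 4.1765

4.1765


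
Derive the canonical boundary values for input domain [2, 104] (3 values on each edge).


Range: [2, 104]
Boundaries: just below min, min, min+1, max-1, max, just above max
Values: [1, 2, 3, 103, 104, 105]

[1, 2, 3, 103, 104, 105]


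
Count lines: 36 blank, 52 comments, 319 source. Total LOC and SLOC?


Total LOC = blank + comment + code
Total LOC = 36 + 52 + 319 = 407
SLOC (source only) = code = 319

Total LOC: 407, SLOC: 319


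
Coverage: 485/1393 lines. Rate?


Coverage = covered / total * 100
Coverage = 485 / 1393 * 100
Coverage = 34.82%

34.82%


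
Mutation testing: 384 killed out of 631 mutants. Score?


Mutation score = killed / total * 100
Mutation score = 384 / 631 * 100
Mutation score = 60.86%

60.86%


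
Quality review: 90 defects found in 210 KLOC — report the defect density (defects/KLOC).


Defect density = defects / KLOC
Defect density = 90 / 210
Defect density = 0.429 defects/KLOC

0.429 defects/KLOC


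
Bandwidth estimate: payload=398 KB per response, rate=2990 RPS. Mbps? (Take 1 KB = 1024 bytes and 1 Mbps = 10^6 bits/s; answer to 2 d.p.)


Formula: Mbps = payload_bytes * RPS * 8 / 1e6
Payload per request = 398 KB = 398 * 1024 = 407552 bytes
Total bytes/sec = 407552 * 2990 = 1218580480
Total bits/sec = 1218580480 * 8 = 9748643840
Mbps = 9748643840 / 1e6 = 9748.64

9748.64 Mbps


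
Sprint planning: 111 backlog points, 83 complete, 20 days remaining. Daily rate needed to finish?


Formula: Required rate = Remaining points / Days left
Remaining = 111 - 83 = 28 points
Required rate = 28 / 20 = 1.4 points/day

1.4 points/day


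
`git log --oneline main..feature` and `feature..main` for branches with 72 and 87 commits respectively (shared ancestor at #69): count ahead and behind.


Common ancestor: commit #69
feature commits after divergence: 72 - 69 = 3
main commits after divergence: 87 - 69 = 18
feature is 3 commits ahead of main
main is 18 commits ahead of feature

feature ahead: 3, main ahead: 18


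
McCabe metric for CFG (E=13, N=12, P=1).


Formula: V(G) = E - N + 2P
V(G) = 13 - 12 + 2*1
V(G) = 1 + 2
V(G) = 3

3


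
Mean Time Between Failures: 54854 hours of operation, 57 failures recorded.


Formula: MTBF = Total operating time / Number of failures
MTBF = 54854 / 57
MTBF = 962.35 hours

962.35 hours


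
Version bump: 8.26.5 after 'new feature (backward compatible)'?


Current: 8.26.5
Change category: 'new feature (backward compatible)' → minor bump
SemVer rule: minor bump → increment MINOR, reset PATCH to 0 (MAJOR unchanged)
New: 8.27.0

8.27.0


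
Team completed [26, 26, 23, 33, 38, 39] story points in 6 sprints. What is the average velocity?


Formula: Avg velocity = Total points / Number of sprints
Points: [26, 26, 23, 33, 38, 39]
Sum = 26 + 26 + 23 + 33 + 38 + 39 = 185
Avg velocity = 185 / 6 = 30.83 points/sprint

30.83 points/sprint


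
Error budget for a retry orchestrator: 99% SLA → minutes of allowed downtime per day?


Formula: allowed downtime = period * (100 - SLA) / 100
Period (day) = 1440 minutes
Unavailability fraction = (100 - 99.0) / 100
Allowed downtime = 1440 * (100 - 99.0) / 100
Allowed downtime = 14.4 minutes

14.4 minutes


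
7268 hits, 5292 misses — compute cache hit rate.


Formula: hit rate = hits / (hits + misses) * 100
hit rate = 7268 / (7268 + 5292) * 100
hit rate = 7268 / 12560 * 100
hit rate = 57.87%

57.87%


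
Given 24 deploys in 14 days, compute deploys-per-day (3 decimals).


Formula: deployments per day = releases / days
= 24 / 14
= 1.714 deploys/day
(equivalently, 12.0 deploys/week)

1.714 deploys/day


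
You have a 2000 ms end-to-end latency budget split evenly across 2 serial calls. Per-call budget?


Formula: per_stage = total_budget / stages
per_stage = 2000 / 2
per_stage = 1000.0 ms

1000.0 ms


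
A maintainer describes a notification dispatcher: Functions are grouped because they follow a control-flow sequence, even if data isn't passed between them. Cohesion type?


Reasoning: Grouped by order of execution within a routine, not by data flow
Type: Procedural cohesion

Procedural cohesion
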